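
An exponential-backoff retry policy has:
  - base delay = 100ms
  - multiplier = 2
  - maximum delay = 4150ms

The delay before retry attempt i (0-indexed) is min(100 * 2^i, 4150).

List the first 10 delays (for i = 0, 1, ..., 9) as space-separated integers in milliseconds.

Answer: 100 200 400 800 1600 3200 4150 4150 4150 4150

Derivation:
Computing each delay:
  i=0: min(100*2^0, 4150) = 100
  i=1: min(100*2^1, 4150) = 200
  i=2: min(100*2^2, 4150) = 400
  i=3: min(100*2^3, 4150) = 800
  i=4: min(100*2^4, 4150) = 1600
  i=5: min(100*2^5, 4150) = 3200
  i=6: min(100*2^6, 4150) = 4150
  i=7: min(100*2^7, 4150) = 4150
  i=8: min(100*2^8, 4150) = 4150
  i=9: min(100*2^9, 4150) = 4150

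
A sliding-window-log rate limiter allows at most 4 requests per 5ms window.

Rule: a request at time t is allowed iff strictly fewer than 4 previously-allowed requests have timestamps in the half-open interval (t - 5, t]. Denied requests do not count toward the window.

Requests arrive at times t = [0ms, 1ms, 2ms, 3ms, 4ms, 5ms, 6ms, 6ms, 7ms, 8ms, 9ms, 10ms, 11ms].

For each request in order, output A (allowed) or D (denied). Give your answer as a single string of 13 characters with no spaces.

Tracking allowed requests in the window:
  req#1 t=0ms: ALLOW
  req#2 t=1ms: ALLOW
  req#3 t=2ms: ALLOW
  req#4 t=3ms: ALLOW
  req#5 t=4ms: DENY
  req#6 t=5ms: ALLOW
  req#7 t=6ms: ALLOW
  req#8 t=6ms: DENY
  req#9 t=7ms: ALLOW
  req#10 t=8ms: ALLOW
  req#11 t=9ms: DENY
  req#12 t=10ms: ALLOW
  req#13 t=11ms: ALLOW

Answer: AAAADAADAADAA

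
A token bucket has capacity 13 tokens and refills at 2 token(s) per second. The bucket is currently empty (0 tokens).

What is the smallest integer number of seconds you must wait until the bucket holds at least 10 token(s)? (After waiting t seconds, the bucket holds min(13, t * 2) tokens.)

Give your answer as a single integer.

Need t * 2 >= 10, so t >= 10/2.
Smallest integer t = ceil(10/2) = 5.

Answer: 5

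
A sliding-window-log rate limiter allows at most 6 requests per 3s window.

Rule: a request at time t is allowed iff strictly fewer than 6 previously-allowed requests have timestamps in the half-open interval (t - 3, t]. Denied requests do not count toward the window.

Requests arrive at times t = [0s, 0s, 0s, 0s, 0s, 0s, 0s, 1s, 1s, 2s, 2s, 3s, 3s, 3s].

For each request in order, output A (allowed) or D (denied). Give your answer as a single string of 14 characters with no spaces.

Tracking allowed requests in the window:
  req#1 t=0s: ALLOW
  req#2 t=0s: ALLOW
  req#3 t=0s: ALLOW
  req#4 t=0s: ALLOW
  req#5 t=0s: ALLOW
  req#6 t=0s: ALLOW
  req#7 t=0s: DENY
  req#8 t=1s: DENY
  req#9 t=1s: DENY
  req#10 t=2s: DENY
  req#11 t=2s: DENY
  req#12 t=3s: ALLOW
  req#13 t=3s: ALLOW
  req#14 t=3s: ALLOW

Answer: AAAAAADDDDDAAA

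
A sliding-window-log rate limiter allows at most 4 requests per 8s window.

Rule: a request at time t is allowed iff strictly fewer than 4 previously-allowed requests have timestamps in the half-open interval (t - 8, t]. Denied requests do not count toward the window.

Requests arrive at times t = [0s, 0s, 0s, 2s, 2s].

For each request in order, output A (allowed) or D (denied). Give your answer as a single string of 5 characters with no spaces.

Tracking allowed requests in the window:
  req#1 t=0s: ALLOW
  req#2 t=0s: ALLOW
  req#3 t=0s: ALLOW
  req#4 t=2s: ALLOW
  req#5 t=2s: DENY

Answer: AAAAD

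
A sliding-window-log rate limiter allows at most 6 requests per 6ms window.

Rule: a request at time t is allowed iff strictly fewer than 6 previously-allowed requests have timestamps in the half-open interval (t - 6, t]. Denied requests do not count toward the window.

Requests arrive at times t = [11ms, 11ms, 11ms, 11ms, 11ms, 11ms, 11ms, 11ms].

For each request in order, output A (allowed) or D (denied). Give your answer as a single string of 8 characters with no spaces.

Tracking allowed requests in the window:
  req#1 t=11ms: ALLOW
  req#2 t=11ms: ALLOW
  req#3 t=11ms: ALLOW
  req#4 t=11ms: ALLOW
  req#5 t=11ms: ALLOW
  req#6 t=11ms: ALLOW
  req#7 t=11ms: DENY
  req#8 t=11ms: DENY

Answer: AAAAAADD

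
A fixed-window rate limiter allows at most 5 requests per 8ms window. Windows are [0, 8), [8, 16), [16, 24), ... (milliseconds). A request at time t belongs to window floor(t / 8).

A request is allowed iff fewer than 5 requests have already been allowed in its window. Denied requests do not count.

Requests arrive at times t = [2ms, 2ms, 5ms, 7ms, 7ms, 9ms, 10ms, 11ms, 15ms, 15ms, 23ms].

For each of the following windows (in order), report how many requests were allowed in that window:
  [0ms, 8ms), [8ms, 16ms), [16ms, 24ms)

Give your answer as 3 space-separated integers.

Answer: 5 5 1

Derivation:
Processing requests:
  req#1 t=2ms (window 0): ALLOW
  req#2 t=2ms (window 0): ALLOW
  req#3 t=5ms (window 0): ALLOW
  req#4 t=7ms (window 0): ALLOW
  req#5 t=7ms (window 0): ALLOW
  req#6 t=9ms (window 1): ALLOW
  req#7 t=10ms (window 1): ALLOW
  req#8 t=11ms (window 1): ALLOW
  req#9 t=15ms (window 1): ALLOW
  req#10 t=15ms (window 1): ALLOW
  req#11 t=23ms (window 2): ALLOW

Allowed counts by window: 5 5 1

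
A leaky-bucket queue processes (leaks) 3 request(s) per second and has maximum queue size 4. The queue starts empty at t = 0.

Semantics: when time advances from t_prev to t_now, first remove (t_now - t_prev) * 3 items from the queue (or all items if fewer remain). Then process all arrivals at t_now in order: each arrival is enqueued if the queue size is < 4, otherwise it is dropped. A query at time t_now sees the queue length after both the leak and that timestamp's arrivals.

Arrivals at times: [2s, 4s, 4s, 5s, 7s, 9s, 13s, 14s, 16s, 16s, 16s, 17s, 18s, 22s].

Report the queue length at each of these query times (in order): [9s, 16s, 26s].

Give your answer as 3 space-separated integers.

Answer: 1 3 0

Derivation:
Queue lengths at query times:
  query t=9s: backlog = 1
  query t=16s: backlog = 3
  query t=26s: backlog = 0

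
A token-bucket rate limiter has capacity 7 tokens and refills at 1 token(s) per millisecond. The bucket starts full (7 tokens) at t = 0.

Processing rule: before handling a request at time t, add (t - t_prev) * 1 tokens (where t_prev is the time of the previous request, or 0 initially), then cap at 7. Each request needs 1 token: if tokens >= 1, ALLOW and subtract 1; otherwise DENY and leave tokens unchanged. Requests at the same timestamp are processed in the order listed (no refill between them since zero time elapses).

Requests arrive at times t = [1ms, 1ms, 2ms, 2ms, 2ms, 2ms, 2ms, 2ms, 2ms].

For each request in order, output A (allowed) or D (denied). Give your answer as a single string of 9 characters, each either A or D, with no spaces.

Simulating step by step:
  req#1 t=1ms: ALLOW
  req#2 t=1ms: ALLOW
  req#3 t=2ms: ALLOW
  req#4 t=2ms: ALLOW
  req#5 t=2ms: ALLOW
  req#6 t=2ms: ALLOW
  req#7 t=2ms: ALLOW
  req#8 t=2ms: ALLOW
  req#9 t=2ms: DENY

Answer: AAAAAAAAD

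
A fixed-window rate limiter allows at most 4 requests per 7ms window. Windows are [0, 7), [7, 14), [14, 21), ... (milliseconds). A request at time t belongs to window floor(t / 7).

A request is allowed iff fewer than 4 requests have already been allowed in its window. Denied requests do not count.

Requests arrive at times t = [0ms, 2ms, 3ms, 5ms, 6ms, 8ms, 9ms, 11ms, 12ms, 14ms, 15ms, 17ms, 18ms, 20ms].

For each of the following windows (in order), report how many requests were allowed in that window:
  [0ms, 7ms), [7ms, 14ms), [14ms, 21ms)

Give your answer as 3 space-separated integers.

Answer: 4 4 4

Derivation:
Processing requests:
  req#1 t=0ms (window 0): ALLOW
  req#2 t=2ms (window 0): ALLOW
  req#3 t=3ms (window 0): ALLOW
  req#4 t=5ms (window 0): ALLOW
  req#5 t=6ms (window 0): DENY
  req#6 t=8ms (window 1): ALLOW
  req#7 t=9ms (window 1): ALLOW
  req#8 t=11ms (window 1): ALLOW
  req#9 t=12ms (window 1): ALLOW
  req#10 t=14ms (window 2): ALLOW
  req#11 t=15ms (window 2): ALLOW
  req#12 t=17ms (window 2): ALLOW
  req#13 t=18ms (window 2): ALLOW
  req#14 t=20ms (window 2): DENY

Allowed counts by window: 4 4 4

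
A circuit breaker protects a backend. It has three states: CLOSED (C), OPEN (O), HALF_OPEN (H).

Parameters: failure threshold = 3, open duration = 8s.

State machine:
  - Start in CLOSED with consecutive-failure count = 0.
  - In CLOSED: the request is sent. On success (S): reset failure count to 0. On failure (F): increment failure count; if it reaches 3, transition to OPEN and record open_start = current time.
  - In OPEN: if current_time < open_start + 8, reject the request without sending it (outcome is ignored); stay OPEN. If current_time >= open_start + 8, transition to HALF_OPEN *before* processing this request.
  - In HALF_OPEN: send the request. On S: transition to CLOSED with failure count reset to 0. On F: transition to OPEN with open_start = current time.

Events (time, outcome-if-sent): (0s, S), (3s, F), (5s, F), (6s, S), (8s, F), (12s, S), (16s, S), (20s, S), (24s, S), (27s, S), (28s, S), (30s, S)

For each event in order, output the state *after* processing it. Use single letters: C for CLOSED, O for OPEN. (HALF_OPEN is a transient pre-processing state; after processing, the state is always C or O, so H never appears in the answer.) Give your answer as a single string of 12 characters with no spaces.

State after each event:
  event#1 t=0s outcome=S: state=CLOSED
  event#2 t=3s outcome=F: state=CLOSED
  event#3 t=5s outcome=F: state=CLOSED
  event#4 t=6s outcome=S: state=CLOSED
  event#5 t=8s outcome=F: state=CLOSED
  event#6 t=12s outcome=S: state=CLOSED
  event#7 t=16s outcome=S: state=CLOSED
  event#8 t=20s outcome=S: state=CLOSED
  event#9 t=24s outcome=S: state=CLOSED
  event#10 t=27s outcome=S: state=CLOSED
  event#11 t=28s outcome=S: state=CLOSED
  event#12 t=30s outcome=S: state=CLOSED

Answer: CCCCCCCCCCCC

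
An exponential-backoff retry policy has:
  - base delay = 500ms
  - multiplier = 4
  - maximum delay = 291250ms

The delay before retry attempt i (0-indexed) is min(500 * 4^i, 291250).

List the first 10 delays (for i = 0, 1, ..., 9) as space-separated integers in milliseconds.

Answer: 500 2000 8000 32000 128000 291250 291250 291250 291250 291250

Derivation:
Computing each delay:
  i=0: min(500*4^0, 291250) = 500
  i=1: min(500*4^1, 291250) = 2000
  i=2: min(500*4^2, 291250) = 8000
  i=3: min(500*4^3, 291250) = 32000
  i=4: min(500*4^4, 291250) = 128000
  i=5: min(500*4^5, 291250) = 291250
  i=6: min(500*4^6, 291250) = 291250
  i=7: min(500*4^7, 291250) = 291250
  i=8: min(500*4^8, 291250) = 291250
  i=9: min(500*4^9, 291250) = 291250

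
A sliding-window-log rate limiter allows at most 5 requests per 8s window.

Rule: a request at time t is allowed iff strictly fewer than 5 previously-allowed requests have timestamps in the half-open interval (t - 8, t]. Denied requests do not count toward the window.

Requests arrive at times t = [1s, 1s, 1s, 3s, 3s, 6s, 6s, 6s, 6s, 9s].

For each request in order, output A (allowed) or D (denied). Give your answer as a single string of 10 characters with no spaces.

Answer: AAAAADDDDA

Derivation:
Tracking allowed requests in the window:
  req#1 t=1s: ALLOW
  req#2 t=1s: ALLOW
  req#3 t=1s: ALLOW
  req#4 t=3s: ALLOW
  req#5 t=3s: ALLOW
  req#6 t=6s: DENY
  req#7 t=6s: DENY
  req#8 t=6s: DENY
  req#9 t=6s: DENY
  req#10 t=9s: ALLOW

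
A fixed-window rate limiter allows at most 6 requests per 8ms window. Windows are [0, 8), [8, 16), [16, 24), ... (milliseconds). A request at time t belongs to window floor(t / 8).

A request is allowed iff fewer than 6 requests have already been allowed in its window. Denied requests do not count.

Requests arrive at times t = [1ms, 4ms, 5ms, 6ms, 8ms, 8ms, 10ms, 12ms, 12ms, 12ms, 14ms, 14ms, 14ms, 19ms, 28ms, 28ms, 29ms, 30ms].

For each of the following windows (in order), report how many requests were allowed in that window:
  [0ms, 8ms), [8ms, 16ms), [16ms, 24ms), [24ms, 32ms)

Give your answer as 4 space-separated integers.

Answer: 4 6 1 4

Derivation:
Processing requests:
  req#1 t=1ms (window 0): ALLOW
  req#2 t=4ms (window 0): ALLOW
  req#3 t=5ms (window 0): ALLOW
  req#4 t=6ms (window 0): ALLOW
  req#5 t=8ms (window 1): ALLOW
  req#6 t=8ms (window 1): ALLOW
  req#7 t=10ms (window 1): ALLOW
  req#8 t=12ms (window 1): ALLOW
  req#9 t=12ms (window 1): ALLOW
  req#10 t=12ms (window 1): ALLOW
  req#11 t=14ms (window 1): DENY
  req#12 t=14ms (window 1): DENY
  req#13 t=14ms (window 1): DENY
  req#14 t=19ms (window 2): ALLOW
  req#15 t=28ms (window 3): ALLOW
  req#16 t=28ms (window 3): ALLOW
  req#17 t=29ms (window 3): ALLOW
  req#18 t=30ms (window 3): ALLOW

Allowed counts by window: 4 6 1 4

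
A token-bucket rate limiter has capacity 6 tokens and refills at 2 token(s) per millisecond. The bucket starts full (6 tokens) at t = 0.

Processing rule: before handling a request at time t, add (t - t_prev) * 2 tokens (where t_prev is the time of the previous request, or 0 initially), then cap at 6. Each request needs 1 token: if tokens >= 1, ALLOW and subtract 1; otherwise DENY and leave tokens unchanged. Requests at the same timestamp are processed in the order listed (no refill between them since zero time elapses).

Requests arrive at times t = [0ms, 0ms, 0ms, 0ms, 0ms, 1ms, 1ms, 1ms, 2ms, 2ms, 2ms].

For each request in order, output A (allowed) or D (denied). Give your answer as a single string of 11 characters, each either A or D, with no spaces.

Answer: AAAAAAAAAAD

Derivation:
Simulating step by step:
  req#1 t=0ms: ALLOW
  req#2 t=0ms: ALLOW
  req#3 t=0ms: ALLOW
  req#4 t=0ms: ALLOW
  req#5 t=0ms: ALLOW
  req#6 t=1ms: ALLOW
  req#7 t=1ms: ALLOW
  req#8 t=1ms: ALLOW
  req#9 t=2ms: ALLOW
  req#10 t=2ms: ALLOW
  req#11 t=2ms: DENY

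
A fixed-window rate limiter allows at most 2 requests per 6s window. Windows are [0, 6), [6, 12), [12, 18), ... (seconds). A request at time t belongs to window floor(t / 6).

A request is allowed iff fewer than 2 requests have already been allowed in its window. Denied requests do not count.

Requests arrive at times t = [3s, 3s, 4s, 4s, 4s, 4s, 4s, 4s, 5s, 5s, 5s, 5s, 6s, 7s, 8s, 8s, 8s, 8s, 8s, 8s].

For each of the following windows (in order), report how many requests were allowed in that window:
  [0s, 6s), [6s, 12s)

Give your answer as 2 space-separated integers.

Processing requests:
  req#1 t=3s (window 0): ALLOW
  req#2 t=3s (window 0): ALLOW
  req#3 t=4s (window 0): DENY
  req#4 t=4s (window 0): DENY
  req#5 t=4s (window 0): DENY
  req#6 t=4s (window 0): DENY
  req#7 t=4s (window 0): DENY
  req#8 t=4s (window 0): DENY
  req#9 t=5s (window 0): DENY
  req#10 t=5s (window 0): DENY
  req#11 t=5s (window 0): DENY
  req#12 t=5s (window 0): DENY
  req#13 t=6s (window 1): ALLOW
  req#14 t=7s (window 1): ALLOW
  req#15 t=8s (window 1): DENY
  req#16 t=8s (window 1): DENY
  req#17 t=8s (window 1): DENY
  req#18 t=8s (window 1): DENY
  req#19 t=8s (window 1): DENY
  req#20 t=8s (window 1): DENY

Allowed counts by window: 2 2

Answer: 2 2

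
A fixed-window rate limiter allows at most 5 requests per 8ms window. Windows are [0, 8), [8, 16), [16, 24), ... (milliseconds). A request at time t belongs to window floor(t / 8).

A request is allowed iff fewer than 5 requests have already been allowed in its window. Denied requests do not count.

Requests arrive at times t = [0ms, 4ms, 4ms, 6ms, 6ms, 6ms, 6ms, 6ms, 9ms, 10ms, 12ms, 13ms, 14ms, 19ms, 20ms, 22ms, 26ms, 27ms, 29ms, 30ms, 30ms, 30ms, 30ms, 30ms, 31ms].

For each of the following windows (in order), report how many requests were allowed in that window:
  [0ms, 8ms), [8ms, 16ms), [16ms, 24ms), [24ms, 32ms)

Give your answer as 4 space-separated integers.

Processing requests:
  req#1 t=0ms (window 0): ALLOW
  req#2 t=4ms (window 0): ALLOW
  req#3 t=4ms (window 0): ALLOW
  req#4 t=6ms (window 0): ALLOW
  req#5 t=6ms (window 0): ALLOW
  req#6 t=6ms (window 0): DENY
  req#7 t=6ms (window 0): DENY
  req#8 t=6ms (window 0): DENY
  req#9 t=9ms (window 1): ALLOW
  req#10 t=10ms (window 1): ALLOW
  req#11 t=12ms (window 1): ALLOW
  req#12 t=13ms (window 1): ALLOW
  req#13 t=14ms (window 1): ALLOW
  req#14 t=19ms (window 2): ALLOW
  req#15 t=20ms (window 2): ALLOW
  req#16 t=22ms (window 2): ALLOW
  req#17 t=26ms (window 3): ALLOW
  req#18 t=27ms (window 3): ALLOW
  req#19 t=29ms (window 3): ALLOW
  req#20 t=30ms (window 3): ALLOW
  req#21 t=30ms (window 3): ALLOW
  req#22 t=30ms (window 3): DENY
  req#23 t=30ms (window 3): DENY
  req#24 t=30ms (window 3): DENY
  req#25 t=31ms (window 3): DENY

Allowed counts by window: 5 5 3 5

Answer: 5 5 3 5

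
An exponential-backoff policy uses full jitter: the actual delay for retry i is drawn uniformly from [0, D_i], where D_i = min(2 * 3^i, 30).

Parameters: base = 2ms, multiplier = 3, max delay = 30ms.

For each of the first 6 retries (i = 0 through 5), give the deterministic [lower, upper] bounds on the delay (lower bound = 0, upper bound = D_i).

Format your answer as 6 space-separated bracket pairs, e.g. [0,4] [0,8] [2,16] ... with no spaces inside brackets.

Answer: [0,2] [0,6] [0,18] [0,30] [0,30] [0,30]

Derivation:
Computing bounds per retry:
  i=0: D_i=min(2*3^0,30)=2, bounds=[0,2]
  i=1: D_i=min(2*3^1,30)=6, bounds=[0,6]
  i=2: D_i=min(2*3^2,30)=18, bounds=[0,18]
  i=3: D_i=min(2*3^3,30)=30, bounds=[0,30]
  i=4: D_i=min(2*3^4,30)=30, bounds=[0,30]
  i=5: D_i=min(2*3^5,30)=30, bounds=[0,30]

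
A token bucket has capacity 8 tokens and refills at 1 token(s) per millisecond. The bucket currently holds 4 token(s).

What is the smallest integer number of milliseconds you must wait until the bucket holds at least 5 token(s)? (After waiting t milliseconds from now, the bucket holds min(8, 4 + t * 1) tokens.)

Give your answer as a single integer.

Answer: 1

Derivation:
Need 4 + t * 1 >= 5, so t >= 1/1.
Smallest integer t = ceil(1/1) = 1.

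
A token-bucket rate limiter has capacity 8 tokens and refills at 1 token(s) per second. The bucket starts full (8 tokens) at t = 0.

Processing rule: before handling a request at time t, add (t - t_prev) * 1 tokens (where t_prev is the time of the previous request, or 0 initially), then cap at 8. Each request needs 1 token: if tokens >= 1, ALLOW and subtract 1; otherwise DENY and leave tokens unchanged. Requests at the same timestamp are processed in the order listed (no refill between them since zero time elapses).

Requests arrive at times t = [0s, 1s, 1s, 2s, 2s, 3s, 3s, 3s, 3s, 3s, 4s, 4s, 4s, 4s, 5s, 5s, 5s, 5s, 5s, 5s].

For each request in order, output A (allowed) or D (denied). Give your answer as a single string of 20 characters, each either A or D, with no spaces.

Simulating step by step:
  req#1 t=0s: ALLOW
  req#2 t=1s: ALLOW
  req#3 t=1s: ALLOW
  req#4 t=2s: ALLOW
  req#5 t=2s: ALLOW
  req#6 t=3s: ALLOW
  req#7 t=3s: ALLOW
  req#8 t=3s: ALLOW
  req#9 t=3s: ALLOW
  req#10 t=3s: ALLOW
  req#11 t=4s: ALLOW
  req#12 t=4s: ALLOW
  req#13 t=4s: DENY
  req#14 t=4s: DENY
  req#15 t=5s: ALLOW
  req#16 t=5s: DENY
  req#17 t=5s: DENY
  req#18 t=5s: DENY
  req#19 t=5s: DENY
  req#20 t=5s: DENY

Answer: AAAAAAAAAAAADDADDDDD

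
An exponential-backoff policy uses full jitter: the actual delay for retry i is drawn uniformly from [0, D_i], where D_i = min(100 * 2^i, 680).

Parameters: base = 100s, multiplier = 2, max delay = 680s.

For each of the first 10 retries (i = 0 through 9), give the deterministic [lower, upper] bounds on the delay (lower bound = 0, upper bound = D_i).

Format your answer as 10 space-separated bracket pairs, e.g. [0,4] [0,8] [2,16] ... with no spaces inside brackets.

Answer: [0,100] [0,200] [0,400] [0,680] [0,680] [0,680] [0,680] [0,680] [0,680] [0,680]

Derivation:
Computing bounds per retry:
  i=0: D_i=min(100*2^0,680)=100, bounds=[0,100]
  i=1: D_i=min(100*2^1,680)=200, bounds=[0,200]
  i=2: D_i=min(100*2^2,680)=400, bounds=[0,400]
  i=3: D_i=min(100*2^3,680)=680, bounds=[0,680]
  i=4: D_i=min(100*2^4,680)=680, bounds=[0,680]
  i=5: D_i=min(100*2^5,680)=680, bounds=[0,680]
  i=6: D_i=min(100*2^6,680)=680, bounds=[0,680]
  i=7: D_i=min(100*2^7,680)=680, bounds=[0,680]
  i=8: D_i=min(100*2^8,680)=680, bounds=[0,680]
  i=9: D_i=min(100*2^9,680)=680, bounds=[0,680]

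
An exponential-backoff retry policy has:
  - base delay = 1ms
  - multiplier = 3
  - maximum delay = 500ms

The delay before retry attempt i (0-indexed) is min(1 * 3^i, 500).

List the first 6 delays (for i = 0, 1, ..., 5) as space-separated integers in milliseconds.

Computing each delay:
  i=0: min(1*3^0, 500) = 1
  i=1: min(1*3^1, 500) = 3
  i=2: min(1*3^2, 500) = 9
  i=3: min(1*3^3, 500) = 27
  i=4: min(1*3^4, 500) = 81
  i=5: min(1*3^5, 500) = 243

Answer: 1 3 9 27 81 243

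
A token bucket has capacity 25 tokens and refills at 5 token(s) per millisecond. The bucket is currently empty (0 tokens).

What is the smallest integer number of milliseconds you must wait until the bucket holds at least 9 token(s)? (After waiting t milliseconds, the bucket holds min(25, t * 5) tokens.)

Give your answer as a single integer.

Answer: 2

Derivation:
Need t * 5 >= 9, so t >= 9/5.
Smallest integer t = ceil(9/5) = 2.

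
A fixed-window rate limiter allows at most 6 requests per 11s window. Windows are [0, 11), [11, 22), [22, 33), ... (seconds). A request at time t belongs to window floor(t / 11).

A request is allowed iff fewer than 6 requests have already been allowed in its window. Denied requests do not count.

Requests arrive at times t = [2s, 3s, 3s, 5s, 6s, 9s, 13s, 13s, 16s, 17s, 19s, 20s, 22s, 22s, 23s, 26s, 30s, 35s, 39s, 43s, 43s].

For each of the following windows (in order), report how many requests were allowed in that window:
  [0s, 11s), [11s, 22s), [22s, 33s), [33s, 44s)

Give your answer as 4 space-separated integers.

Processing requests:
  req#1 t=2s (window 0): ALLOW
  req#2 t=3s (window 0): ALLOW
  req#3 t=3s (window 0): ALLOW
  req#4 t=5s (window 0): ALLOW
  req#5 t=6s (window 0): ALLOW
  req#6 t=9s (window 0): ALLOW
  req#7 t=13s (window 1): ALLOW
  req#8 t=13s (window 1): ALLOW
  req#9 t=16s (window 1): ALLOW
  req#10 t=17s (window 1): ALLOW
  req#11 t=19s (window 1): ALLOW
  req#12 t=20s (window 1): ALLOW
  req#13 t=22s (window 2): ALLOW
  req#14 t=22s (window 2): ALLOW
  req#15 t=23s (window 2): ALLOW
  req#16 t=26s (window 2): ALLOW
  req#17 t=30s (window 2): ALLOW
  req#18 t=35s (window 3): ALLOW
  req#19 t=39s (window 3): ALLOW
  req#20 t=43s (window 3): ALLOW
  req#21 t=43s (window 3): ALLOW

Allowed counts by window: 6 6 5 4

Answer: 6 6 5 4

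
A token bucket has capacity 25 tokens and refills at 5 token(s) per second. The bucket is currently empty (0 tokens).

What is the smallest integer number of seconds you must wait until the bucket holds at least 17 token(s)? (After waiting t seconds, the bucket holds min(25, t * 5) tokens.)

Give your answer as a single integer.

Need t * 5 >= 17, so t >= 17/5.
Smallest integer t = ceil(17/5) = 4.

Answer: 4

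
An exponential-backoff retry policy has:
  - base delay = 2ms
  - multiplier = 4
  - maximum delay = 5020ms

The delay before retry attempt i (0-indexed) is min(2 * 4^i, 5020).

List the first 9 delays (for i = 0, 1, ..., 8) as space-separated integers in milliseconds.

Answer: 2 8 32 128 512 2048 5020 5020 5020

Derivation:
Computing each delay:
  i=0: min(2*4^0, 5020) = 2
  i=1: min(2*4^1, 5020) = 8
  i=2: min(2*4^2, 5020) = 32
  i=3: min(2*4^3, 5020) = 128
  i=4: min(2*4^4, 5020) = 512
  i=5: min(2*4^5, 5020) = 2048
  i=6: min(2*4^6, 5020) = 5020
  i=7: min(2*4^7, 5020) = 5020
  i=8: min(2*4^8, 5020) = 5020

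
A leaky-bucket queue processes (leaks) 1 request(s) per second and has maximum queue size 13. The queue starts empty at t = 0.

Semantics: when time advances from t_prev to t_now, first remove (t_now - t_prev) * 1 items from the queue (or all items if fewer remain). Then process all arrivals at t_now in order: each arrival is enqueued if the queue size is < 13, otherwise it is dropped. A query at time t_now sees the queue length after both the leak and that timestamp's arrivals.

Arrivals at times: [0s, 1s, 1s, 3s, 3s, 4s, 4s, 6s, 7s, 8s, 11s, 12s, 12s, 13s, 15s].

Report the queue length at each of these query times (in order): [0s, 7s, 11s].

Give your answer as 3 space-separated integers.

Answer: 1 2 1

Derivation:
Queue lengths at query times:
  query t=0s: backlog = 1
  query t=7s: backlog = 2
  query t=11s: backlog = 1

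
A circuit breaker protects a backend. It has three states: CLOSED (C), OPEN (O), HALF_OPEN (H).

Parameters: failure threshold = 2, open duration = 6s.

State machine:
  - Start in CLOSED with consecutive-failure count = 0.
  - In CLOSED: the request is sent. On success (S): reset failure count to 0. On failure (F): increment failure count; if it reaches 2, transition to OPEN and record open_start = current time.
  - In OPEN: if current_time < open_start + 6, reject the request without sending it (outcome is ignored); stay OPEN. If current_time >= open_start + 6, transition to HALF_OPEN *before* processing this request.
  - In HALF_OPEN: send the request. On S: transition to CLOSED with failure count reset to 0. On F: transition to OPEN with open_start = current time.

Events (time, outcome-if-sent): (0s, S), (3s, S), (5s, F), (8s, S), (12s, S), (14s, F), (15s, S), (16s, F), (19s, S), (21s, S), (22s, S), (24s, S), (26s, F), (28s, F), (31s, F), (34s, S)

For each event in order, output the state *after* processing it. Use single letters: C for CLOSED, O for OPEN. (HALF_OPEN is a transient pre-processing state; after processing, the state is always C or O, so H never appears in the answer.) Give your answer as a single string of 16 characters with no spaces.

State after each event:
  event#1 t=0s outcome=S: state=CLOSED
  event#2 t=3s outcome=S: state=CLOSED
  event#3 t=5s outcome=F: state=CLOSED
  event#4 t=8s outcome=S: state=CLOSED
  event#5 t=12s outcome=S: state=CLOSED
  event#6 t=14s outcome=F: state=CLOSED
  event#7 t=15s outcome=S: state=CLOSED
  event#8 t=16s outcome=F: state=CLOSED
  event#9 t=19s outcome=S: state=CLOSED
  event#10 t=21s outcome=S: state=CLOSED
  event#11 t=22s outcome=S: state=CLOSED
  event#12 t=24s outcome=S: state=CLOSED
  event#13 t=26s outcome=F: state=CLOSED
  event#14 t=28s outcome=F: state=OPEN
  event#15 t=31s outcome=F: state=OPEN
  event#16 t=34s outcome=S: state=CLOSED

Answer: CCCCCCCCCCCCCOOC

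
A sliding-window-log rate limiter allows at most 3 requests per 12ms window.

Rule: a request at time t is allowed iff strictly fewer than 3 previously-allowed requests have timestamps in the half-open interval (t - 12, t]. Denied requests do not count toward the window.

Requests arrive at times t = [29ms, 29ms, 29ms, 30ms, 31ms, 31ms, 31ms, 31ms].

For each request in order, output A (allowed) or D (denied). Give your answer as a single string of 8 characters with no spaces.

Tracking allowed requests in the window:
  req#1 t=29ms: ALLOW
  req#2 t=29ms: ALLOW
  req#3 t=29ms: ALLOW
  req#4 t=30ms: DENY
  req#5 t=31ms: DENY
  req#6 t=31ms: DENY
  req#7 t=31ms: DENY
  req#8 t=31ms: DENY

Answer: AAADDDDD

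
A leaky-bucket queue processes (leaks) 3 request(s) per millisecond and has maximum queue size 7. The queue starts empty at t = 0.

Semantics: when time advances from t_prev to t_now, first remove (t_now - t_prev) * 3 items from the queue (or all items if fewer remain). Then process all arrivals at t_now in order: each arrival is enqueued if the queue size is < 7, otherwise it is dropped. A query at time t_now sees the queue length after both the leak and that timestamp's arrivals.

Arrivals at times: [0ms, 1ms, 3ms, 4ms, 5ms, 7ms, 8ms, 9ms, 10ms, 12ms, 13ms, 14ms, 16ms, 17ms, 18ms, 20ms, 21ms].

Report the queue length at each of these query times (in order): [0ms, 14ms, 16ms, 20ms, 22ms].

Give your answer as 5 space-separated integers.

Queue lengths at query times:
  query t=0ms: backlog = 1
  query t=14ms: backlog = 1
  query t=16ms: backlog = 1
  query t=20ms: backlog = 1
  query t=22ms: backlog = 0

Answer: 1 1 1 1 0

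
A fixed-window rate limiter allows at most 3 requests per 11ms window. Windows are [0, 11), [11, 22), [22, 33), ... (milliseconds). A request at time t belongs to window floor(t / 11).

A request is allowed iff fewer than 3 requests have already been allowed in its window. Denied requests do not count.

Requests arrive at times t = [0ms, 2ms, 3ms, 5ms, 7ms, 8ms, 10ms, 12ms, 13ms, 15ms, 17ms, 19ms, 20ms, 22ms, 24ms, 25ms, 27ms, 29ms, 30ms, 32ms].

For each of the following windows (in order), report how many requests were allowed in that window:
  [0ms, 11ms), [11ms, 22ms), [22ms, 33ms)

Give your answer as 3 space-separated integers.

Answer: 3 3 3

Derivation:
Processing requests:
  req#1 t=0ms (window 0): ALLOW
  req#2 t=2ms (window 0): ALLOW
  req#3 t=3ms (window 0): ALLOW
  req#4 t=5ms (window 0): DENY
  req#5 t=7ms (window 0): DENY
  req#6 t=8ms (window 0): DENY
  req#7 t=10ms (window 0): DENY
  req#8 t=12ms (window 1): ALLOW
  req#9 t=13ms (window 1): ALLOW
  req#10 t=15ms (window 1): ALLOW
  req#11 t=17ms (window 1): DENY
  req#12 t=19ms (window 1): DENY
  req#13 t=20ms (window 1): DENY
  req#14 t=22ms (window 2): ALLOW
  req#15 t=24ms (window 2): ALLOW
  req#16 t=25ms (window 2): ALLOW
  req#17 t=27ms (window 2): DENY
  req#18 t=29ms (window 2): DENY
  req#19 t=30ms (window 2): DENY
  req#20 t=32ms (window 2): DENY

Allowed counts by window: 3 3 3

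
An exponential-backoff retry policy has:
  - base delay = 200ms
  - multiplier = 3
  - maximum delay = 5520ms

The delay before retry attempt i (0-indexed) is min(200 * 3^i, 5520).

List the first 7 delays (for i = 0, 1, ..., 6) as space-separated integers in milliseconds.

Answer: 200 600 1800 5400 5520 5520 5520

Derivation:
Computing each delay:
  i=0: min(200*3^0, 5520) = 200
  i=1: min(200*3^1, 5520) = 600
  i=2: min(200*3^2, 5520) = 1800
  i=3: min(200*3^3, 5520) = 5400
  i=4: min(200*3^4, 5520) = 5520
  i=5: min(200*3^5, 5520) = 5520
  i=6: min(200*3^6, 5520) = 5520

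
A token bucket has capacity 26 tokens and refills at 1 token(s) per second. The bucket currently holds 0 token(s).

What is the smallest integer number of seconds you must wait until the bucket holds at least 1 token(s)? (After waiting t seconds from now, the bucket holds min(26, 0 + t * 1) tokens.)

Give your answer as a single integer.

Need 0 + t * 1 >= 1, so t >= 1/1.
Smallest integer t = ceil(1/1) = 1.

Answer: 1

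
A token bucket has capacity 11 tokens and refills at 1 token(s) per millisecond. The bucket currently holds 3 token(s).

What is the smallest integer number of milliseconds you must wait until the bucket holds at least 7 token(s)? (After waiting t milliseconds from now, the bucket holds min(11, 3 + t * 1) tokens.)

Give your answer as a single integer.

Need 3 + t * 1 >= 7, so t >= 4/1.
Smallest integer t = ceil(4/1) = 4.

Answer: 4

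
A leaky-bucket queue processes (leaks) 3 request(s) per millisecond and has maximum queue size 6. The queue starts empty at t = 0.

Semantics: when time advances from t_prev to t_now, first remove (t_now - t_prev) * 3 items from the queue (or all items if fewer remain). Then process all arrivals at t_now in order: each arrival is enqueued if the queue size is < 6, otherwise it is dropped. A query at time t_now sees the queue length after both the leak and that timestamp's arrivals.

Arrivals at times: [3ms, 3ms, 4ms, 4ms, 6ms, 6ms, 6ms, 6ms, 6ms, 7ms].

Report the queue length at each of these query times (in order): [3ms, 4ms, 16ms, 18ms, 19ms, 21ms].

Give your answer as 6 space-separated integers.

Queue lengths at query times:
  query t=3ms: backlog = 2
  query t=4ms: backlog = 2
  query t=16ms: backlog = 0
  query t=18ms: backlog = 0
  query t=19ms: backlog = 0
  query t=21ms: backlog = 0

Answer: 2 2 0 0 0 0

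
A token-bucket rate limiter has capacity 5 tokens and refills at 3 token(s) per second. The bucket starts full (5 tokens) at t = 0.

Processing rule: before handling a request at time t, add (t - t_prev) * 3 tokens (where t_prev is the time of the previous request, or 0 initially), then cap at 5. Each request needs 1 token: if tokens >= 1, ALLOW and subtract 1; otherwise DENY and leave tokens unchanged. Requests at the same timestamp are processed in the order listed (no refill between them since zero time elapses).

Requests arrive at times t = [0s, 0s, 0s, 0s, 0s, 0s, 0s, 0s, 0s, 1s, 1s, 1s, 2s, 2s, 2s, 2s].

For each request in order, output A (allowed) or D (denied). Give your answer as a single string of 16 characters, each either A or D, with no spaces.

Answer: AAAAADDDDAAAAAAD

Derivation:
Simulating step by step:
  req#1 t=0s: ALLOW
  req#2 t=0s: ALLOW
  req#3 t=0s: ALLOW
  req#4 t=0s: ALLOW
  req#5 t=0s: ALLOW
  req#6 t=0s: DENY
  req#7 t=0s: DENY
  req#8 t=0s: DENY
  req#9 t=0s: DENY
  req#10 t=1s: ALLOW
  req#11 t=1s: ALLOW
  req#12 t=1s: ALLOW
  req#13 t=2s: ALLOW
  req#14 t=2s: ALLOW
  req#15 t=2s: ALLOW
  req#16 t=2s: DENY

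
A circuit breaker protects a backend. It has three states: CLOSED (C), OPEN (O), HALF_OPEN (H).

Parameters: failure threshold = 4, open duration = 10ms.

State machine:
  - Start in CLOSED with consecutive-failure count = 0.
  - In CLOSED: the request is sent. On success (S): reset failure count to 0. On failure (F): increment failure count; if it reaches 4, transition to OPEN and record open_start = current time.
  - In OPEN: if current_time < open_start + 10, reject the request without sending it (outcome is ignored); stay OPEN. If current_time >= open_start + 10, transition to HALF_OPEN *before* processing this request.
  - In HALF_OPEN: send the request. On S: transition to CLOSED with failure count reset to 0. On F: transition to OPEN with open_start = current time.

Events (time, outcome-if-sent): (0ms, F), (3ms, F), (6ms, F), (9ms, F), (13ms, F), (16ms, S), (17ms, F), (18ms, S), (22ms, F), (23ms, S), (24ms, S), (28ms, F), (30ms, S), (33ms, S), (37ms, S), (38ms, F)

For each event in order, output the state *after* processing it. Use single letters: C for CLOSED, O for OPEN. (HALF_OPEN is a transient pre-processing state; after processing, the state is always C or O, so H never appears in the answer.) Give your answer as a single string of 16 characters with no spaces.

Answer: CCCOOOOOOOOOOCCC

Derivation:
State after each event:
  event#1 t=0ms outcome=F: state=CLOSED
  event#2 t=3ms outcome=F: state=CLOSED
  event#3 t=6ms outcome=F: state=CLOSED
  event#4 t=9ms outcome=F: state=OPEN
  event#5 t=13ms outcome=F: state=OPEN
  event#6 t=16ms outcome=S: state=OPEN
  event#7 t=17ms outcome=F: state=OPEN
  event#8 t=18ms outcome=S: state=OPEN
  event#9 t=22ms outcome=F: state=OPEN
  event#10 t=23ms outcome=S: state=OPEN
  event#11 t=24ms outcome=S: state=OPEN
  event#12 t=28ms outcome=F: state=OPEN
  event#13 t=30ms outcome=S: state=OPEN
  event#14 t=33ms outcome=S: state=CLOSED
  event#15 t=37ms outcome=S: state=CLOSED
  event#16 t=38ms outcome=F: state=CLOSED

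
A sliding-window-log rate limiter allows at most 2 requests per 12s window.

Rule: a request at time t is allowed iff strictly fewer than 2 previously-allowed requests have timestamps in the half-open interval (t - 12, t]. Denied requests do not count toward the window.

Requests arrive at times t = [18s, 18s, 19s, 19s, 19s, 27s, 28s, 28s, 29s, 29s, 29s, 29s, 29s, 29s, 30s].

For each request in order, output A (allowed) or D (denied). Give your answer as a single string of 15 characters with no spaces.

Answer: AADDDDDDDDDDDDA

Derivation:
Tracking allowed requests in the window:
  req#1 t=18s: ALLOW
  req#2 t=18s: ALLOW
  req#3 t=19s: DENY
  req#4 t=19s: DENY
  req#5 t=19s: DENY
  req#6 t=27s: DENY
  req#7 t=28s: DENY
  req#8 t=28s: DENY
  req#9 t=29s: DENY
  req#10 t=29s: DENY
  req#11 t=29s: DENY
  req#12 t=29s: DENY
  req#13 t=29s: DENY
  req#14 t=29s: DENY
  req#15 t=30s: ALLOW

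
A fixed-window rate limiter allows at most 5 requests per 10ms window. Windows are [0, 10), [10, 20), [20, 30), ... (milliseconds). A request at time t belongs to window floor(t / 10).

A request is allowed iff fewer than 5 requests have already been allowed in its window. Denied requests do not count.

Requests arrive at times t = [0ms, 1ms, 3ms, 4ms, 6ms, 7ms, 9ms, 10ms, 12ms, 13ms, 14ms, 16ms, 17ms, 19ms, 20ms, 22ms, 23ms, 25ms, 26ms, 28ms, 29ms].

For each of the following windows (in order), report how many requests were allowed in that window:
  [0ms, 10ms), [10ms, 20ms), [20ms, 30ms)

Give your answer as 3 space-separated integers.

Answer: 5 5 5

Derivation:
Processing requests:
  req#1 t=0ms (window 0): ALLOW
  req#2 t=1ms (window 0): ALLOW
  req#3 t=3ms (window 0): ALLOW
  req#4 t=4ms (window 0): ALLOW
  req#5 t=6ms (window 0): ALLOW
  req#6 t=7ms (window 0): DENY
  req#7 t=9ms (window 0): DENY
  req#8 t=10ms (window 1): ALLOW
  req#9 t=12ms (window 1): ALLOW
  req#10 t=13ms (window 1): ALLOW
  req#11 t=14ms (window 1): ALLOW
  req#12 t=16ms (window 1): ALLOW
  req#13 t=17ms (window 1): DENY
  req#14 t=19ms (window 1): DENY
  req#15 t=20ms (window 2): ALLOW
  req#16 t=22ms (window 2): ALLOW
  req#17 t=23ms (window 2): ALLOW
  req#18 t=25ms (window 2): ALLOW
  req#19 t=26ms (window 2): ALLOW
  req#20 t=28ms (window 2): DENY
  req#21 t=29ms (window 2): DENY

Allowed counts by window: 5 5 5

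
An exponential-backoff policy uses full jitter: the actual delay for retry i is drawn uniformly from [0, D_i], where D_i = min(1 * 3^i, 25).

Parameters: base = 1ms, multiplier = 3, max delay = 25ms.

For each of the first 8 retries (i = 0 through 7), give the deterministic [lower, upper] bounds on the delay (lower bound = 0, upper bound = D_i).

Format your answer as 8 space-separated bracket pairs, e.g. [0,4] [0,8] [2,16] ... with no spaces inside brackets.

Answer: [0,1] [0,3] [0,9] [0,25] [0,25] [0,25] [0,25] [0,25]

Derivation:
Computing bounds per retry:
  i=0: D_i=min(1*3^0,25)=1, bounds=[0,1]
  i=1: D_i=min(1*3^1,25)=3, bounds=[0,3]
  i=2: D_i=min(1*3^2,25)=9, bounds=[0,9]
  i=3: D_i=min(1*3^3,25)=25, bounds=[0,25]
  i=4: D_i=min(1*3^4,25)=25, bounds=[0,25]
  i=5: D_i=min(1*3^5,25)=25, bounds=[0,25]
  i=6: D_i=min(1*3^6,25)=25, bounds=[0,25]
  i=7: D_i=min(1*3^7,25)=25, bounds=[0,25]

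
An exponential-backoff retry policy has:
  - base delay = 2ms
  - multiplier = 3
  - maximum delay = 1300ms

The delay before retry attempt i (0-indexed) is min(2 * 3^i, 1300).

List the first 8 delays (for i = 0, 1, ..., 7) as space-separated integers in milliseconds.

Answer: 2 6 18 54 162 486 1300 1300

Derivation:
Computing each delay:
  i=0: min(2*3^0, 1300) = 2
  i=1: min(2*3^1, 1300) = 6
  i=2: min(2*3^2, 1300) = 18
  i=3: min(2*3^3, 1300) = 54
  i=4: min(2*3^4, 1300) = 162
  i=5: min(2*3^5, 1300) = 486
  i=6: min(2*3^6, 1300) = 1300
  i=7: min(2*3^7, 1300) = 1300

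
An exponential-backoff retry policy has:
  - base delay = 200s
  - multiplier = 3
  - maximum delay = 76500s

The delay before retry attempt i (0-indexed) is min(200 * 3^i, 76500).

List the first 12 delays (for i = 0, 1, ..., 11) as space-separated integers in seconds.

Computing each delay:
  i=0: min(200*3^0, 76500) = 200
  i=1: min(200*3^1, 76500) = 600
  i=2: min(200*3^2, 76500) = 1800
  i=3: min(200*3^3, 76500) = 5400
  i=4: min(200*3^4, 76500) = 16200
  i=5: min(200*3^5, 76500) = 48600
  i=6: min(200*3^6, 76500) = 76500
  i=7: min(200*3^7, 76500) = 76500
  i=8: min(200*3^8, 76500) = 76500
  i=9: min(200*3^9, 76500) = 76500
  i=10: min(200*3^10, 76500) = 76500
  i=11: min(200*3^11, 76500) = 76500

Answer: 200 600 1800 5400 16200 48600 76500 76500 76500 76500 76500 76500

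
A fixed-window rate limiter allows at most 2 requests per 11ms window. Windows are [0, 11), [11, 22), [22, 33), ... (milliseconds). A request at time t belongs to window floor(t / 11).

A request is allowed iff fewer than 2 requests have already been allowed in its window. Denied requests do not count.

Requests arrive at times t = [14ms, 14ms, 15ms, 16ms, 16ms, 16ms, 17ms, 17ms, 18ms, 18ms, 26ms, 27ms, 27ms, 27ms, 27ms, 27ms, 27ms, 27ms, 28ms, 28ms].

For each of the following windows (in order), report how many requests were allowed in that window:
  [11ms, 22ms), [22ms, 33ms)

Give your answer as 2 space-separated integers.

Answer: 2 2

Derivation:
Processing requests:
  req#1 t=14ms (window 1): ALLOW
  req#2 t=14ms (window 1): ALLOW
  req#3 t=15ms (window 1): DENY
  req#4 t=16ms (window 1): DENY
  req#5 t=16ms (window 1): DENY
  req#6 t=16ms (window 1): DENY
  req#7 t=17ms (window 1): DENY
  req#8 t=17ms (window 1): DENY
  req#9 t=18ms (window 1): DENY
  req#10 t=18ms (window 1): DENY
  req#11 t=26ms (window 2): ALLOW
  req#12 t=27ms (window 2): ALLOW
  req#13 t=27ms (window 2): DENY
  req#14 t=27ms (window 2): DENY
  req#15 t=27ms (window 2): DENY
  req#16 t=27ms (window 2): DENY
  req#17 t=27ms (window 2): DENY
  req#18 t=27ms (window 2): DENY
  req#19 t=28ms (window 2): DENY
  req#20 t=28ms (window 2): DENY

Allowed counts by window: 2 2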